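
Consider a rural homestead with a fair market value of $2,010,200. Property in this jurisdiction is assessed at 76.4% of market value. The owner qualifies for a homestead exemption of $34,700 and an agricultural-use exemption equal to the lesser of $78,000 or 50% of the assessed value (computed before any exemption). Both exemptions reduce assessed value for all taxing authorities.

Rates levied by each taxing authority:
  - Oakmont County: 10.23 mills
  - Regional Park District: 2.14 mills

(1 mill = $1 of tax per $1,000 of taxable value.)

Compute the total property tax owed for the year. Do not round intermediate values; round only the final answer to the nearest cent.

$17,603.66

Assessed value = $2,010,200 × 0.764 = $1,535,792.8
Agricultural-use exemption = min($78,000, 50% × $1,535,792.8) = min($78,000, $767,896.4) = $78,000 (dollar cap binds)
Taxable value = $1,535,792.8 − $34,700 − $78,000 = $1,423,092.8
Oakmont County: $1,423,092.8 × 0.01023 = $14,558.239344
Regional Park District: $1,423,092.8 × 0.00214 = $3,045.418592
Total = $17,603.657936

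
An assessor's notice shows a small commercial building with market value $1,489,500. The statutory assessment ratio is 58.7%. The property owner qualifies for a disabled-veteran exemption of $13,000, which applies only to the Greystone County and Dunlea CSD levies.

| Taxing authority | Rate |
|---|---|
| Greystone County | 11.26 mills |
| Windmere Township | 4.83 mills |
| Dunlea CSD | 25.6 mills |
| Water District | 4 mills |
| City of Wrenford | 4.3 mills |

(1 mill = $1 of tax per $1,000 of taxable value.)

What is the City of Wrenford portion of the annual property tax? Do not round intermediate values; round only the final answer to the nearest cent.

$3,759.65

Assessed value = $1,489,500 × 0.587 = $874,336.5
City of Wrenford taxable value = $874,336.5 (exemption does not apply)
City of Wrenford levy = $874,336.5 × 0.0043 = $3,759.64695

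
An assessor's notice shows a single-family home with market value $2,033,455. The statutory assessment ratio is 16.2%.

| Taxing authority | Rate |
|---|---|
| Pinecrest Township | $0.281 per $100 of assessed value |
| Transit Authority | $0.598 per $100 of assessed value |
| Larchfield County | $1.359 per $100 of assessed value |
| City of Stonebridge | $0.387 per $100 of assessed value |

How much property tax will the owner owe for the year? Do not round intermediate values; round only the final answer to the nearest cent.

$8,647.27

Assessed value = $2,033,455 × 0.162 = $329,419.71
Pinecrest Township: $329,419.71 × 0.00281 = $925.6693851
Transit Authority: $329,419.71 × 0.00598 = $1,969.9298658
Larchfield County: $329,419.71 × 0.01359 = $4,476.8138589
City of Stonebridge: $329,419.71 × 0.00387 = $1,274.8542777
Total = $925.6693851 + $1,969.9298658 + $4,476.8138589 + $1,274.8542777 = $8,647.2673875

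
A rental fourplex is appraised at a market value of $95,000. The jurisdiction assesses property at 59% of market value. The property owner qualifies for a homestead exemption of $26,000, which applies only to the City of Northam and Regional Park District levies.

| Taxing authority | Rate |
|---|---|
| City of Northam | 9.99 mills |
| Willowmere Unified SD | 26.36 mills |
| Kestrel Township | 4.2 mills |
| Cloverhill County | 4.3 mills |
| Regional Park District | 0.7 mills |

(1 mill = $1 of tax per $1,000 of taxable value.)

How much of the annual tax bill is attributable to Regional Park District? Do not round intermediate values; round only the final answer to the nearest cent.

Assessed value = $95,000 × 0.59 = $56,050
Regional Park District taxable value = $56,050 − $26,000 = $30,050
Regional Park District levy = $30,050 × 0.0007 = $21.035

$21.04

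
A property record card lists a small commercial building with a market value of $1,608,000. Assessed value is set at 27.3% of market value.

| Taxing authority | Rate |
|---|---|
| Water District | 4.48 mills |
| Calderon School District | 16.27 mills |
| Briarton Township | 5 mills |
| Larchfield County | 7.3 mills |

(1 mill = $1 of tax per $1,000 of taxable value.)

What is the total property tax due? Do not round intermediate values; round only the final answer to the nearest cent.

$14,508.42

Assessed value = $1,608,000 × 0.273 = $438,984
Water District: $438,984 × 0.00448 = $1,966.64832
Calderon School District: $438,984 × 0.01627 = $7,142.26968
Briarton Township: $438,984 × 0.005 = $2,194.92
Larchfield County: $438,984 × 0.0073 = $3,204.5832
Total = $1,966.64832 + $7,142.26968 + $2,194.92 + $3,204.5832 = $14,508.4212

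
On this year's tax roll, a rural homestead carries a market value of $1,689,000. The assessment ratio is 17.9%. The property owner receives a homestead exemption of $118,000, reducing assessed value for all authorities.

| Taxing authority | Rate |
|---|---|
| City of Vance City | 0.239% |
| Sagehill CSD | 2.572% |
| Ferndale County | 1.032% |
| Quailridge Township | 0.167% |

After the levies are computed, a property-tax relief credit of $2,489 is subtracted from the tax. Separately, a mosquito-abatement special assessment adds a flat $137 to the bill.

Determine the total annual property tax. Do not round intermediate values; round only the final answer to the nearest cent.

$5,039.67

Assessed value = $1,689,000 × 0.179 = $302,331
Taxable value = $302,331 − $118,000 = $184,331
City of Vance City: $184,331 × 0.00239 = $440.55109
Sagehill CSD: $184,331 × 0.02572 = $4,740.99332
Ferndale County: $184,331 × 0.01032 = $1,902.29592
Quailridge Township: $184,331 × 0.00167 = $307.83277
Levies subtotal = $7,391.6731
After credit = $7,391.6731 − $2,489 = $4,902.6731
Total = $4,902.6731 + $137 = $5,039.6731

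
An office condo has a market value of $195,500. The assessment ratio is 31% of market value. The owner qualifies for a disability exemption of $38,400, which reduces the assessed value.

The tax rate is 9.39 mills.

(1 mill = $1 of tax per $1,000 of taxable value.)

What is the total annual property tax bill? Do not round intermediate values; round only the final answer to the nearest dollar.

$209

Assessed value = $195,500 × 0.31 = $60,605
Taxable value = $60,605 − $38,400 = $22,205
Tax = $22,205 × 0.00939 = $208.50495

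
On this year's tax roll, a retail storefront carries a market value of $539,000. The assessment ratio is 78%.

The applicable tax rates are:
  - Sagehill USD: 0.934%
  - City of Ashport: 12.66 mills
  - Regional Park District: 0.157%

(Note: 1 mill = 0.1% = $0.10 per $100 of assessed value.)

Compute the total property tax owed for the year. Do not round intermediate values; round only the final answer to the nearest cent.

Assessed value = $539,000 × 0.78 = $420,420
Sagehill USD: $420,420 × 0.00934 = $3,926.7228
City of Ashport: $420,420 × 0.01266 = $5,322.5172
Regional Park District: $420,420 × 0.00157 = $660.0594
Total = $9,909.2994

$9,909.30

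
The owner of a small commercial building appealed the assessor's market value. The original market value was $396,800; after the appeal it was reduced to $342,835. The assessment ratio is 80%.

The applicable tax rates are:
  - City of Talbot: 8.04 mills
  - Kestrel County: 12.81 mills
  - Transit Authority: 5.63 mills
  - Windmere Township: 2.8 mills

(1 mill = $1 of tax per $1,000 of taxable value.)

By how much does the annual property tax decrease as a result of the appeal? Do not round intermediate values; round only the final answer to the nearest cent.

Old assessed value = $396,800 × 0.8 = $317,440
New assessed value = $342,835 × 0.8 = $274,268
Combined rate = 0.00804 + 0.01281 + 0.00563 + 0.0028 = 0.02928
Old tax = $317,440 × 0.02928 = $9,294.6432
New tax = $274,268 × 0.02928 = $8,030.56704
Reduction = $9,294.6432 − $8,030.56704 = $1,264.07616

$1,264.08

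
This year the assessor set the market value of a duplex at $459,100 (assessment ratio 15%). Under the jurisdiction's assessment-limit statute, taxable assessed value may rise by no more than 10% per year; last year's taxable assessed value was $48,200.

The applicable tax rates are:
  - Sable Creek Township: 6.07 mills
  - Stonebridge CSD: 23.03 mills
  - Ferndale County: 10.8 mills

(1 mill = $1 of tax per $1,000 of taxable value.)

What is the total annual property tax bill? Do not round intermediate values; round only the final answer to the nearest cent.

Uncapped assessed value = $459,100 × 0.15 = $68,865
Cap limit = $48,200 × 1.1 = $53,020
Taxable assessed value = min($68,865, $53,020) = $53,020 (cap binds)
Sable Creek Township: $53,020 × 0.00607 = $321.8314
Stonebridge CSD: $53,020 × 0.02303 = $1,221.0506
Ferndale County: $53,020 × 0.0108 = $572.616
Total = $2,115.498

$2,115.50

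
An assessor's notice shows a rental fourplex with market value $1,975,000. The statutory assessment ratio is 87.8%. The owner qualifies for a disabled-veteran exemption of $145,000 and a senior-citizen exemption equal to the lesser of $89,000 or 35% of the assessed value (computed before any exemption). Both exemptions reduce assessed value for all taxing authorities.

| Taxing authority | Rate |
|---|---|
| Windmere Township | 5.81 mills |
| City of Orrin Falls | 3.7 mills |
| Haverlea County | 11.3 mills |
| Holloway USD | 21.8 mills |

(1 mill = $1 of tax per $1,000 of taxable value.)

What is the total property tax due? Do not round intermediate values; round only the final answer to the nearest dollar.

Assessed value = $1,975,000 × 0.878 = $1,734,050
Senior-citizen exemption = min($89,000, 35% × $1,734,050) = min($89,000, $606,917.5) = $89,000 (dollar cap binds)
Taxable value = $1,734,050 − $145,000 − $89,000 = $1,500,050
Windmere Township: $1,500,050 × 0.00581 = $8,715.2905
City of Orrin Falls: $1,500,050 × 0.0037 = $5,550.185
Haverlea County: $1,500,050 × 0.0113 = $16,950.565
Holloway USD: $1,500,050 × 0.0218 = $32,701.09
Total = $63,917.1305

$63,917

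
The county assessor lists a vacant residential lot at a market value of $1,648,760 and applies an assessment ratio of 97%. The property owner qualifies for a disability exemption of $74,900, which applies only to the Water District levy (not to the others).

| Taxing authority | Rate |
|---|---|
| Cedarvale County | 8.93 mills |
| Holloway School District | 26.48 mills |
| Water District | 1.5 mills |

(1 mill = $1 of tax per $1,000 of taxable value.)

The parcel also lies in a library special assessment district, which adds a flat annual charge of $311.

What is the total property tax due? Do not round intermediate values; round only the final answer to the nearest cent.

$59,228.71

Assessed value = $1,648,760 × 0.97 = $1,599,297.2
Cedarvale County: $1,599,297.2 × 0.00893 = $14,281.723996
Holloway School District: $1,599,297.2 × 0.02648 = $42,349.389856
Water District: ($1,599,297.2 − $74,900) × 0.0015 = $1,524,397.2 × 0.0015 = $2,286.5958
Levies subtotal = $58,917.709652
Total = $58,917.709652 + $311 = $59,228.709652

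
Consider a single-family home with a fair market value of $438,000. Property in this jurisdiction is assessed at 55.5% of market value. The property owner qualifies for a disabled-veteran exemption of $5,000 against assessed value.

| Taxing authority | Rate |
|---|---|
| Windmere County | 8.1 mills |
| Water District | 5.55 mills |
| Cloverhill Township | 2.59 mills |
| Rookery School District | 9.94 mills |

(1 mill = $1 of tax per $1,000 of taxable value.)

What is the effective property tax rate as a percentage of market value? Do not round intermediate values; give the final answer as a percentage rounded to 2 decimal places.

Assessed value = $438,000 × 0.555 = $243,090
Taxable value = $243,090 − $5,000 = $238,090
Windmere County: $238,090 × 0.0081 = $1,928.529
Water District: $238,090 × 0.00555 = $1,321.3995
Cloverhill Township: $238,090 × 0.00259 = $616.6531
Rookery School District: $238,090 × 0.00994 = $2,366.6146
Total tax = $6,233.1962
Effective rate = $6,233.1962 ÷ $438,000 = 1.42% of market value

1.42%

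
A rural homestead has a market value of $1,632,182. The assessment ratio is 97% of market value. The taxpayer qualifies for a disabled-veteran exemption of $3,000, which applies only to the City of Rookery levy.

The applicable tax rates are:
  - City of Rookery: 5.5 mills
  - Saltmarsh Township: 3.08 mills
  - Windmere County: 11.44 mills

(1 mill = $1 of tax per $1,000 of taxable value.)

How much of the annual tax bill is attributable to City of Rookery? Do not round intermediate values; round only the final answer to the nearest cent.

$8,691.19

Assessed value = $1,632,182 × 0.97 = $1,583,216.54
City of Rookery taxable value = $1,583,216.54 − $3,000 = $1,580,216.54
City of Rookery levy = $1,580,216.54 × 0.0055 = $8,691.19097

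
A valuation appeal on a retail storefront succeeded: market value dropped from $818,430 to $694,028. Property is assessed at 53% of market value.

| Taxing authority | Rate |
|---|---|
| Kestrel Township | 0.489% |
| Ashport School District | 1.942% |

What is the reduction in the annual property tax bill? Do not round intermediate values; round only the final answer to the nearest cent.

$1,602.83

Old assessed value = $818,430 × 0.53 = $433,767.9
New assessed value = $694,028 × 0.53 = $367,834.84
Combined rate = 0.00489 + 0.01942 = 0.02431
Old tax = $433,767.9 × 0.02431 = $10,544.897649
New tax = $367,834.84 × 0.02431 = $8,942.0649604
Reduction = $10,544.897649 − $8,942.0649604 = $1,602.8326886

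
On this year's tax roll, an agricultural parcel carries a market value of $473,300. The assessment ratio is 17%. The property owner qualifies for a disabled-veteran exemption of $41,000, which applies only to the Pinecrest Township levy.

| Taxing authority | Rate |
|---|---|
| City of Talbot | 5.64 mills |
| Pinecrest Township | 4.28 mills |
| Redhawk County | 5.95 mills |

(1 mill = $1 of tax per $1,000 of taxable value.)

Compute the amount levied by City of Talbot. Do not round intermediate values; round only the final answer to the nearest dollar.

$454

Assessed value = $473,300 × 0.17 = $80,461
City of Talbot taxable value = $80,461 (exemption does not apply)
City of Talbot levy = $80,461 × 0.00564 = $453.80004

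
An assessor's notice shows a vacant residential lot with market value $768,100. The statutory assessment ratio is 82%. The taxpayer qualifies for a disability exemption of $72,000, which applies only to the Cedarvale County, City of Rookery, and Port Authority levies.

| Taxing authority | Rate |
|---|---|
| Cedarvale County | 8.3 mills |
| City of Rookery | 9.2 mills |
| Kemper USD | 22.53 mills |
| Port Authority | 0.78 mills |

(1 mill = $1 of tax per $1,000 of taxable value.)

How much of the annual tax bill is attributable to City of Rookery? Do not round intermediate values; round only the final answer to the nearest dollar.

Assessed value = $768,100 × 0.82 = $629,842
City of Rookery taxable value = $629,842 − $72,000 = $557,842
City of Rookery levy = $557,842 × 0.0092 = $5,132.1464

$5,132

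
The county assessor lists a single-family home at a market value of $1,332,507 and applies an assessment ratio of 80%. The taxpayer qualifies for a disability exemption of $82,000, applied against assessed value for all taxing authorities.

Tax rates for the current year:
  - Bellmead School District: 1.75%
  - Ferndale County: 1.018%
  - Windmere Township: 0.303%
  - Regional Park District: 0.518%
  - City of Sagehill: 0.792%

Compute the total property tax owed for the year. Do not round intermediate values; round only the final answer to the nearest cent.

$43,109.29

Assessed value = $1,332,507 × 0.8 = $1,066,005.6
Taxable value = $1,066,005.6 − $82,000 = $984,005.6
Bellmead School District: $984,005.6 × 0.0175 = $17,220.098
Ferndale County: $984,005.6 × 0.01018 = $10,017.177008
Windmere Township: $984,005.6 × 0.00303 = $2,981.536968
Regional Park District: $984,005.6 × 0.00518 = $5,097.149008
City of Sagehill: $984,005.6 × 0.00792 = $7,793.324352
Total = $17,220.098 + $10,017.177008 + $2,981.536968 + $5,097.149008 + $7,793.324352 = $43,109.285336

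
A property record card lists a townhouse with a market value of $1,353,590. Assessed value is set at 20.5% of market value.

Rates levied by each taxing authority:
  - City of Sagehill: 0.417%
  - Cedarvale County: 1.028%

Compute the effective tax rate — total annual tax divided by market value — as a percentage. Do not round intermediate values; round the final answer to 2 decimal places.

0.30%

Assessed value = $1,353,590 × 0.205 = $277,485.95
City of Sagehill: $277,485.95 × 0.00417 = $1,157.1164115
Cedarvale County: $277,485.95 × 0.01028 = $2,852.555566
Total tax = $4,009.6719775
Effective rate = $4,009.6719775 ÷ $1,353,590 = 0.30% of market value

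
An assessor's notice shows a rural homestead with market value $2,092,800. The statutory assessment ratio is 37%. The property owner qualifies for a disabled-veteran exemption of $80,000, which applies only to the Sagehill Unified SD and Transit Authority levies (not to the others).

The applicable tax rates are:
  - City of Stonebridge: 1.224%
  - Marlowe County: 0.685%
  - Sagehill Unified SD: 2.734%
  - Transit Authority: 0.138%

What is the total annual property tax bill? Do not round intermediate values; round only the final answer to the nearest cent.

Assessed value = $2,092,800 × 0.37 = $774,336
City of Stonebridge: $774,336 × 0.01224 = $9,477.87264
Marlowe County: $774,336 × 0.00685 = $5,304.2016
Sagehill Unified SD: ($774,336 − $80,000) × 0.02734 = $694,336 × 0.02734 = $18,983.14624
Transit Authority: ($774,336 − $80,000) × 0.00138 = $694,336 × 0.00138 = $958.18368
Total = $34,723.40416

$34,723.40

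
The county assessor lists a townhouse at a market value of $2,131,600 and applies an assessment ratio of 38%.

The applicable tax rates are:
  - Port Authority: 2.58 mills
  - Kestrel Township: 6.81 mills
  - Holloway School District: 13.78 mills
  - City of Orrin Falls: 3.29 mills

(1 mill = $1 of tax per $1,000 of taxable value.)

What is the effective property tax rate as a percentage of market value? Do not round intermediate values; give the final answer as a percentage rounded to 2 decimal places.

1.01%

Assessed value = $2,131,600 × 0.38 = $810,008
Port Authority: $810,008 × 0.00258 = $2,089.82064
Kestrel Township: $810,008 × 0.00681 = $5,516.15448
Holloway School District: $810,008 × 0.01378 = $11,161.91024
City of Orrin Falls: $810,008 × 0.00329 = $2,664.92632
Total tax = $21,432.81168
Effective rate = $21,432.81168 ÷ $2,131,600 = 1.01% of market value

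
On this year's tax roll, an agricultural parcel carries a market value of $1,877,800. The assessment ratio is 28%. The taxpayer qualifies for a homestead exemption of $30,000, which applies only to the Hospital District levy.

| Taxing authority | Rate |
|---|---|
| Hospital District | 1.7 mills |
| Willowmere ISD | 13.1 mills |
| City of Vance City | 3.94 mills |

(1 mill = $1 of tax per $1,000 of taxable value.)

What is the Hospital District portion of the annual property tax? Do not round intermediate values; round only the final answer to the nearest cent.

$842.83

Assessed value = $1,877,800 × 0.28 = $525,784
Hospital District taxable value = $525,784 − $30,000 = $495,784
Hospital District levy = $495,784 × 0.0017 = $842.8328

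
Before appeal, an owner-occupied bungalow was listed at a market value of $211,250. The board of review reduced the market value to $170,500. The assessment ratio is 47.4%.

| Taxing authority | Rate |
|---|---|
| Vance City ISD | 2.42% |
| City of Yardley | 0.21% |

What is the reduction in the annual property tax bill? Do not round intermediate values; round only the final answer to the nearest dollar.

Old assessed value = $211,250 × 0.474 = $100,132.5
New assessed value = $170,500 × 0.474 = $80,817
Combined rate = 0.0242 + 0.0021 = 0.0263
Old tax = $100,132.5 × 0.0263 = $2,633.48475
New tax = $80,817 × 0.0263 = $2,125.4871
Reduction = $2,633.48475 − $2,125.4871 = $507.99765

$508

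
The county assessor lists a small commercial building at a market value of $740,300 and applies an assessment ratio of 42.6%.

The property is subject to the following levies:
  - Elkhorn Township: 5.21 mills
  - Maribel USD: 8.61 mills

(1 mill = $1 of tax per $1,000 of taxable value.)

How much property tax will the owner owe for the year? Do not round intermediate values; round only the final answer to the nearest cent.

$4,358.38

Assessed value = $740,300 × 0.426 = $315,367.8
Elkhorn Township: $315,367.8 × 0.00521 = $1,643.066238
Maribel USD: $315,367.8 × 0.00861 = $2,715.316758
Total = $1,643.066238 + $2,715.316758 = $4,358.382996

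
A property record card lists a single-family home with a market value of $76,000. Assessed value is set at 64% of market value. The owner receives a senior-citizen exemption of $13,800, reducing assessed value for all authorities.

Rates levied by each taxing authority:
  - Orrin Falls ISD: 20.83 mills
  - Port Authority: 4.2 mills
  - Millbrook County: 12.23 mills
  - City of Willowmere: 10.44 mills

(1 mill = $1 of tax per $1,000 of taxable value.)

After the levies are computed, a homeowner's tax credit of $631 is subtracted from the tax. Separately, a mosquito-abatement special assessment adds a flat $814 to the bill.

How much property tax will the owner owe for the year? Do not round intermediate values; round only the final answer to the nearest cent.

$1,844.87

Assessed value = $76,000 × 0.64 = $48,640
Taxable value = $48,640 − $13,800 = $34,840
Orrin Falls ISD: $34,840 × 0.02083 = $725.7172
Port Authority: $34,840 × 0.0042 = $146.328
Millbrook County: $34,840 × 0.01223 = $426.0932
City of Willowmere: $34,840 × 0.01044 = $363.7296
Levies subtotal = $1,661.868
After credit = $1,661.868 − $631 = $1,030.868
Total = $1,030.868 + $814 = $1,844.868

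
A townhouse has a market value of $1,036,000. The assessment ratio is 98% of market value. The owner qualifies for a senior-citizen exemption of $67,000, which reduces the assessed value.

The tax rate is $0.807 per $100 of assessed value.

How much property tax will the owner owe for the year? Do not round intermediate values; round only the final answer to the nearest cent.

Assessed value = $1,036,000 × 0.98 = $1,015,280
Taxable value = $1,015,280 − $67,000 = $948,280
Tax = $948,280 × 0.00807 = $7,652.6196

$7,652.62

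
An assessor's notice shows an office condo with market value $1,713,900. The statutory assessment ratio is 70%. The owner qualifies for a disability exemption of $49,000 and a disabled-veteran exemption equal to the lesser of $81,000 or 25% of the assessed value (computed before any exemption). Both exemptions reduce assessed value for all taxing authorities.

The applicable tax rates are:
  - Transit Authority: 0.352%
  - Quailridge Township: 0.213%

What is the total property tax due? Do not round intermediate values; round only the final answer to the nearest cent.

Assessed value = $1,713,900 × 0.7 = $1,199,730
Disabled-veteran exemption = min($81,000, 25% × $1,199,730) = min($81,000, $299,932.5) = $81,000 (dollar cap binds)
Taxable value = $1,199,730 − $49,000 − $81,000 = $1,069,730
Transit Authority: $1,069,730 × 0.00352 = $3,765.4496
Quailridge Township: $1,069,730 × 0.00213 = $2,278.5249
Total = $6,043.9745

$6,043.97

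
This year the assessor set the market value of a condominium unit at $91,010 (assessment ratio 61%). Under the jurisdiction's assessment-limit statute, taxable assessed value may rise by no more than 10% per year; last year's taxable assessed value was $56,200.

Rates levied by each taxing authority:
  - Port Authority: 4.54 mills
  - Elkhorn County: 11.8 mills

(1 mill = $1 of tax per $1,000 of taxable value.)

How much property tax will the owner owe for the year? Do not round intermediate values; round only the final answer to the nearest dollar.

$907

Uncapped assessed value = $91,010 × 0.61 = $55,516.1
Cap limit = $56,200 × 1.1 = $61,820
Taxable assessed value = min($55,516.1, $61,820) = $55,516.1 (cap does not bind)
Port Authority: $55,516.1 × 0.00454 = $252.043094
Elkhorn County: $55,516.1 × 0.0118 = $655.08998
Total = $907.133074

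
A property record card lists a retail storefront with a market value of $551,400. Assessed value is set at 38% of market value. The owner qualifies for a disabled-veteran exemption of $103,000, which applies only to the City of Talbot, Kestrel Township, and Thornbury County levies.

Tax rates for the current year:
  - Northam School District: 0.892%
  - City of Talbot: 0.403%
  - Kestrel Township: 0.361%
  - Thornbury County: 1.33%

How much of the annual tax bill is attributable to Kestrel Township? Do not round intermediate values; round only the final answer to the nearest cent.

Assessed value = $551,400 × 0.38 = $209,532
Kestrel Township taxable value = $209,532 − $103,000 = $106,532
Kestrel Township levy = $106,532 × 0.00361 = $384.58052

$384.58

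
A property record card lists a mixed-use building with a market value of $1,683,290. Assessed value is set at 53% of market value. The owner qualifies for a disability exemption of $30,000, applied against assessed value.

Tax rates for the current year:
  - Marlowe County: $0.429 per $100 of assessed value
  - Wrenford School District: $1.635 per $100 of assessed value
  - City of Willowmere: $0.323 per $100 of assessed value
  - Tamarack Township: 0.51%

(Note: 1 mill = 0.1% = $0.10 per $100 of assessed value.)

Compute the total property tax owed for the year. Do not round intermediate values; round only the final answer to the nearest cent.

$24,976.30

Assessed value = $1,683,290 × 0.53 = $892,143.7
Taxable value = $892,143.7 − $30,000 = $862,143.7
Marlowe County: $862,143.7 × 0.00429 = $3,698.596473
Wrenford School District: $862,143.7 × 0.01635 = $14,096.049495
City of Willowmere: $862,143.7 × 0.00323 = $2,784.724151
Tamarack Township: $862,143.7 × 0.0051 = $4,396.93287
Total = $24,976.302989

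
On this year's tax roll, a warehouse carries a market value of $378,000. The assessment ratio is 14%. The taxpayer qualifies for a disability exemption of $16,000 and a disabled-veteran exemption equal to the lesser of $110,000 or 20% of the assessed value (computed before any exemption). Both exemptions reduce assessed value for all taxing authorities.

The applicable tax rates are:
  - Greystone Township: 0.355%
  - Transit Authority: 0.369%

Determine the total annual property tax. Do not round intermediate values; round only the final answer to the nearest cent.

Assessed value = $378,000 × 0.14 = $52,920
Disabled-veteran exemption = min($110,000, 20% × $52,920) = min($110,000, $10,584) = $10,584 (percentage binds)
Taxable value = $52,920 − $16,000 − $10,584 = $26,336
Greystone Township: $26,336 × 0.00355 = $93.4928
Transit Authority: $26,336 × 0.00369 = $97.17984
Total = $190.67264

$190.67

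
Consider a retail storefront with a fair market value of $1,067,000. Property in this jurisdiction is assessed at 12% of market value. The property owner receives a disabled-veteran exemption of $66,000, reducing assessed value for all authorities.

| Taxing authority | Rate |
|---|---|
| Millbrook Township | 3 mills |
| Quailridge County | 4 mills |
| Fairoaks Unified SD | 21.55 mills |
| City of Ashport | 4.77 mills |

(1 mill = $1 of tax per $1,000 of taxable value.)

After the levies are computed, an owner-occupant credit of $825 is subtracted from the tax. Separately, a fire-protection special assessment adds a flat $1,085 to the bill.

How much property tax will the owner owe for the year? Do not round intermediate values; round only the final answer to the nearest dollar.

$2,327

Assessed value = $1,067,000 × 0.12 = $128,040
Taxable value = $128,040 − $66,000 = $62,040
Millbrook Township: $62,040 × 0.003 = $186.12
Quailridge County: $62,040 × 0.004 = $248.16
Fairoaks Unified SD: $62,040 × 0.02155 = $1,336.962
City of Ashport: $62,040 × 0.00477 = $295.9308
Levies subtotal = $2,067.1728
After credit = $2,067.1728 − $825 = $1,242.1728
Total = $1,242.1728 + $1,085 = $2,327.1728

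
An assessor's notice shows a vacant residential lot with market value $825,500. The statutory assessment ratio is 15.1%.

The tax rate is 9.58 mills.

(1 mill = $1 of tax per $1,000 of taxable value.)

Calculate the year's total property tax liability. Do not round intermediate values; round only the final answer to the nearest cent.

Assessed value = $825,500 × 0.151 = $124,650.5
Tax = $124,650.5 × 0.00958 = $1,194.15179

$1,194.15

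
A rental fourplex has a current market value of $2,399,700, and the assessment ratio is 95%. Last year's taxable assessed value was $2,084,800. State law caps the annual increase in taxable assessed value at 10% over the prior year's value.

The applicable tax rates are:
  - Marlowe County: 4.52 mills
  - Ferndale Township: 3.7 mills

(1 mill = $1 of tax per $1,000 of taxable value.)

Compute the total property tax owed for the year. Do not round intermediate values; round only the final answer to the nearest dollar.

Uncapped assessed value = $2,399,700 × 0.95 = $2,279,715
Cap limit = $2,084,800 × 1.1 = $2,293,280
Taxable assessed value = min($2,279,715, $2,293,280) = $2,279,715 (cap does not bind)
Marlowe County: $2,279,715 × 0.00452 = $10,304.3118
Ferndale Township: $2,279,715 × 0.0037 = $8,434.9455
Total = $18,739.2573

$18,739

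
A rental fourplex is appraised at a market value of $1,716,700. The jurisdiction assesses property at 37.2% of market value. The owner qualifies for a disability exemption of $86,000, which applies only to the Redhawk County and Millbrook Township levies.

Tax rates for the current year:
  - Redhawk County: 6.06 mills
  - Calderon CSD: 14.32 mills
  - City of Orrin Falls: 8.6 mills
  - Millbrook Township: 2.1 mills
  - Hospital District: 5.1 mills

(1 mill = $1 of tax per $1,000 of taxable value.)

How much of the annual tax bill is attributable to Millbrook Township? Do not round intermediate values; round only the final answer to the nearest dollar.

$1,160

Assessed value = $1,716,700 × 0.372 = $638,612.4
Millbrook Township taxable value = $638,612.4 − $86,000 = $552,612.4
Millbrook Township levy = $552,612.4 × 0.0021 = $1,160.48604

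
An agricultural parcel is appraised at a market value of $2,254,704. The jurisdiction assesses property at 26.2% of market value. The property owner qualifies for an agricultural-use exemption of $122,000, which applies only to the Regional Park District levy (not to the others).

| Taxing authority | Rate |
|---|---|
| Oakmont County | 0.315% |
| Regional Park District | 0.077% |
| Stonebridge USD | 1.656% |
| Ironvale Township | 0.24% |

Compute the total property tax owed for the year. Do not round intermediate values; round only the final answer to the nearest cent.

$13,422.02

Assessed value = $2,254,704 × 0.262 = $590,732.448
Oakmont County: $590,732.448 × 0.00315 = $1,860.8072112
Regional Park District: ($590,732.448 − $122,000) × 0.00077 = $468,732.448 × 0.00077 = $360.92398496
Stonebridge USD: $590,732.448 × 0.01656 = $9,782.52933888
Ironvale Township: $590,732.448 × 0.0024 = $1,417.7578752
Total = $13,422.01841024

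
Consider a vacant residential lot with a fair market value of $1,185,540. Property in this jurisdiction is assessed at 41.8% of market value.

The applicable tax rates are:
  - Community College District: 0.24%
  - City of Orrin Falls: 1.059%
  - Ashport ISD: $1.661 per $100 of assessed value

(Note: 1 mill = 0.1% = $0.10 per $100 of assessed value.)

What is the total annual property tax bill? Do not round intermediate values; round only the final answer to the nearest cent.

Assessed value = $1,185,540 × 0.418 = $495,555.72
Community College District: $495,555.72 × 0.0024 = $1,189.333728
City of Orrin Falls: $495,555.72 × 0.01059 = $5,247.9350748
Ashport ISD: $495,555.72 × 0.01661 = $8,231.1805092
Total = $14,668.449312

$14,668.45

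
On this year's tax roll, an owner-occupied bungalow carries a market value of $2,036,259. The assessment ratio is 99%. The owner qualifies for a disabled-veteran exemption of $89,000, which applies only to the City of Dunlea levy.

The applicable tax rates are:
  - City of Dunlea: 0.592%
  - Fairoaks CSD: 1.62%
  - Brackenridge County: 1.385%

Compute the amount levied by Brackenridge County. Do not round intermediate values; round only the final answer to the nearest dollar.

$27,920

Assessed value = $2,036,259 × 0.99 = $2,015,896.41
Brackenridge County taxable value = $2,015,896.41 (exemption does not apply)
Brackenridge County levy = $2,015,896.41 × 0.01385 = $27,920.1652785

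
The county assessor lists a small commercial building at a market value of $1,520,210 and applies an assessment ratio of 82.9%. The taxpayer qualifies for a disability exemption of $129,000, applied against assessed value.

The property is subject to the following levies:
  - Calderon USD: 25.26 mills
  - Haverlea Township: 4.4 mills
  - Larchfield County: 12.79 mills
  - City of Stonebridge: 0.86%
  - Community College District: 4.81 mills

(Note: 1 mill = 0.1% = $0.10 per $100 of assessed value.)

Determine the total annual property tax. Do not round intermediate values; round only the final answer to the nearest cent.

Assessed value = $1,520,210 × 0.829 = $1,260,254.09
Taxable value = $1,260,254.09 − $129,000 = $1,131,254.09
Calderon USD: $1,131,254.09 × 0.02526 = $28,575.4783134
Haverlea Township: $1,131,254.09 × 0.0044 = $4,977.517996
Larchfield County: $1,131,254.09 × 0.01279 = $14,468.7398111
City of Stonebridge: $1,131,254.09 × 0.0086 = $9,728.785174
Community College District: $1,131,254.09 × 0.00481 = $5,441.3321729
Total = $63,191.8534674

$63,191.85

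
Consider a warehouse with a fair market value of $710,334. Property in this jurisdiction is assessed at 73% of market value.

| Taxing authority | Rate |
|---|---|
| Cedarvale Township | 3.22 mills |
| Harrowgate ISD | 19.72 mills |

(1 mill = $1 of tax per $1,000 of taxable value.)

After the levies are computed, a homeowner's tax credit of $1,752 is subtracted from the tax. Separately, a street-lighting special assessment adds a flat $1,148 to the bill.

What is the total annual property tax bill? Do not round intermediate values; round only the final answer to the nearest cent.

$11,291.40

Assessed value = $710,334 × 0.73 = $518,543.82
Cedarvale Township: $518,543.82 × 0.00322 = $1,669.7111004
Harrowgate ISD: $518,543.82 × 0.01972 = $10,225.6841304
Levies subtotal = $11,895.3952308
After credit = $11,895.3952308 − $1,752 = $10,143.3952308
Total = $10,143.3952308 + $1,148 = $11,291.3952308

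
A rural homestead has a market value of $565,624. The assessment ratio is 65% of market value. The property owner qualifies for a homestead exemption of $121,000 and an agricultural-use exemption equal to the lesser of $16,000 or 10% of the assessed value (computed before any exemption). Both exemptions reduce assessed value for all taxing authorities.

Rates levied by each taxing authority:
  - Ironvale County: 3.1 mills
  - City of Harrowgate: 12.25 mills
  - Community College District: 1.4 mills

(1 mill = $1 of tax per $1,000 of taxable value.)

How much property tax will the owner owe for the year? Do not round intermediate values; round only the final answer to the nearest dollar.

$3,863

Assessed value = $565,624 × 0.65 = $367,655.6
Agricultural-use exemption = min($16,000, 10% × $367,655.6) = min($16,000, $36,765.56) = $16,000 (dollar cap binds)
Taxable value = $367,655.6 − $121,000 − $16,000 = $230,655.6
Ironvale County: $230,655.6 × 0.0031 = $715.03236
City of Harrowgate: $230,655.6 × 0.01225 = $2,825.5311
Community College District: $230,655.6 × 0.0014 = $322.91784
Total = $3,863.4813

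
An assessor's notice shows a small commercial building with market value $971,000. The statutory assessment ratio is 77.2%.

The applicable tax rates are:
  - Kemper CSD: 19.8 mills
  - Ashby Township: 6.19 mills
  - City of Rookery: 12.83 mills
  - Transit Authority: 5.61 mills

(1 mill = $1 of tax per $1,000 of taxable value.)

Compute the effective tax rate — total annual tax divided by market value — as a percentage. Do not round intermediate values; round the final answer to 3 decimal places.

Assessed value = $971,000 × 0.772 = $749,612
Kemper CSD: $749,612 × 0.0198 = $14,842.3176
Ashby Township: $749,612 × 0.00619 = $4,640.09828
City of Rookery: $749,612 × 0.01283 = $9,617.52196
Transit Authority: $749,612 × 0.00561 = $4,205.32332
Total tax = $33,305.26116
Effective rate = $33,305.26116 ÷ $971,000 = 3.430% of market value

3.430%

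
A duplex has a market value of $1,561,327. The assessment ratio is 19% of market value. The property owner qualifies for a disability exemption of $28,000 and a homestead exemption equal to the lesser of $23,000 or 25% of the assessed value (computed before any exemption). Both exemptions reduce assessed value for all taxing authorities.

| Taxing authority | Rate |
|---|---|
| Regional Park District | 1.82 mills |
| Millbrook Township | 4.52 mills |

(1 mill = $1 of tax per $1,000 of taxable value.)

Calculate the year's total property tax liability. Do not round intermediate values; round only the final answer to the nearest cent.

$1,557.43

Assessed value = $1,561,327 × 0.19 = $296,652.13
Homestead exemption = min($23,000, 25% × $296,652.13) = min($23,000, $74,163.0325) = $23,000 (dollar cap binds)
Taxable value = $296,652.13 − $28,000 − $23,000 = $245,652.13
Regional Park District: $245,652.13 × 0.00182 = $447.0868766
Millbrook Township: $245,652.13 × 0.00452 = $1,110.3476276
Total = $1,557.4345042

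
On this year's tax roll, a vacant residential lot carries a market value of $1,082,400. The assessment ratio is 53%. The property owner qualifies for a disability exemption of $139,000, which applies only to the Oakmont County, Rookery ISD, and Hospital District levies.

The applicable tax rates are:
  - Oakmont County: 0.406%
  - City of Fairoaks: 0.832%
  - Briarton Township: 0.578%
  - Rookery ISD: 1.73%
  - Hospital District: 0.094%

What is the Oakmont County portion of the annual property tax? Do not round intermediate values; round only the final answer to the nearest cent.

Assessed value = $1,082,400 × 0.53 = $573,672
Oakmont County taxable value = $573,672 − $139,000 = $434,672
Oakmont County levy = $434,672 × 0.00406 = $1,764.76832

$1,764.77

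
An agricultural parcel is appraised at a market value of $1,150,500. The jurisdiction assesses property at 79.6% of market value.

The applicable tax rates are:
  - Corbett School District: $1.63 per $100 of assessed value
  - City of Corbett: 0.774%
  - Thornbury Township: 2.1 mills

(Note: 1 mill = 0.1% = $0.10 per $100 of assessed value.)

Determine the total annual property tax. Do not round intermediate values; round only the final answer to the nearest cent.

$23,938.96

Assessed value = $1,150,500 × 0.796 = $915,798
Corbett School District: $915,798 × 0.0163 = $14,927.5074
City of Corbett: $915,798 × 0.00774 = $7,088.27652
Thornbury Township: $915,798 × 0.0021 = $1,923.1758
Total = $23,938.95972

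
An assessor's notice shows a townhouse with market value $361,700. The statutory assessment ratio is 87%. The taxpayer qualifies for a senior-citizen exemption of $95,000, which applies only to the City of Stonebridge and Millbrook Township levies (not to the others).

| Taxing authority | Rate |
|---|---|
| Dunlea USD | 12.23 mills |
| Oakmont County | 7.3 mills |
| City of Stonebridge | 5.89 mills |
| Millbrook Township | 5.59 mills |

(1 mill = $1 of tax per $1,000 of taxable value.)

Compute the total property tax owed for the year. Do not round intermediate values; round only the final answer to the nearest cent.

Assessed value = $361,700 × 0.87 = $314,679
Dunlea USD: $314,679 × 0.01223 = $3,848.52417
Oakmont County: $314,679 × 0.0073 = $2,297.1567
City of Stonebridge: ($314,679 − $95,000) × 0.00589 = $219,679 × 0.00589 = $1,293.90931
Millbrook Township: ($314,679 − $95,000) × 0.00559 = $219,679 × 0.00559 = $1,228.00561
Total = $8,667.59579

$8,667.60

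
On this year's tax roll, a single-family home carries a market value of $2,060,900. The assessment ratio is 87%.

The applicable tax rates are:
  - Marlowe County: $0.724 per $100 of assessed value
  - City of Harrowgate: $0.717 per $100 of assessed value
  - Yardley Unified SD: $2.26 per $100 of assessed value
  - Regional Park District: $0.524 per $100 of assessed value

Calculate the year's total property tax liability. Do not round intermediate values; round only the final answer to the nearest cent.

$75,753.53

Assessed value = $2,060,900 × 0.87 = $1,792,983
Marlowe County: $1,792,983 × 0.00724 = $12,981.19692
City of Harrowgate: $1,792,983 × 0.00717 = $12,855.68811
Yardley Unified SD: $1,792,983 × 0.0226 = $40,521.4158
Regional Park District: $1,792,983 × 0.00524 = $9,395.23092
Total = $12,981.19692 + $12,855.68811 + $40,521.4158 + $9,395.23092 = $75,753.53175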